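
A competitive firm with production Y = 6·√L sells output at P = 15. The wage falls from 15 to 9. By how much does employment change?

ΔL = 16

From P·MP_L = w with MP_L = 3·L^(-1/2), the labor demand is L(w) = (45/w)^(2).
At w = 15: L = 9. At w = 9: L = 25.
ΔL = 25 − 9 = 16.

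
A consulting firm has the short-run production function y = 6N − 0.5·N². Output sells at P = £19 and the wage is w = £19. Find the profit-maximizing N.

The marginal product of N is MP_N = 6 − N.
A price-taking firm hires until the value of the marginal product equals the wage: P·MP_N = w, so 19·(6 − N) = 19.
Then 6 − N = 1, giving N = 5.

N* = 5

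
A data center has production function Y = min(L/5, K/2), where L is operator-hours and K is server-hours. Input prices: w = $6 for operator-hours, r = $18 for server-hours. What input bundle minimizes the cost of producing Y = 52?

L* = 260, K* = 104

With a fixed-proportions technology, the cost-minimizing bundle uses no slack in either input: L/5 = K/2 = Y.
So L = 5·52 = 260 and K = 2·52 = 104.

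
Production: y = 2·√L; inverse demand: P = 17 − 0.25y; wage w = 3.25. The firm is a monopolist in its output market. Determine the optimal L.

Marginal revenue from the inverse demand is MR = 17 − 0.5y.
The marginal product is MP_L = L^(-1/2).
A monopolist hires until marginal revenue product equals the wage: MR·MP_L = w.
At L, y = 2·√L. Substituting and solving: (17 − √L)·L^(-1/2) = 3.25 gives L = 16.

L* = 16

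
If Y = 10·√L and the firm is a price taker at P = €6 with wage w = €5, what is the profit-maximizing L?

MP_L = (1/2)·10·L^(-1/2) = 5·L^(-1/2).
Profit maximization for a price taker requires P·MP_L = w: 6·5·L^(-1/2) = 5.
So L^(-1/2) = 1/6, which gives L = 36.

L* = 36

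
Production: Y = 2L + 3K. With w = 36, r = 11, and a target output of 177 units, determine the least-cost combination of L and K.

L* = 0, K* = 59

The inputs are perfect substitutes, so the firm uses whichever has the lower cost per unit of output.
Cost per unit of output via L is w/2 = 18; via K it is r/3 = 11/3. K is cheaper.
Producing Y = 177 with K alone: L = 0, K = 59.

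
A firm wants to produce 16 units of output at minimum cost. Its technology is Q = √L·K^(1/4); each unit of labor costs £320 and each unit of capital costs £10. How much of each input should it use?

Cost minimization requires the marginal rate of technical substitution to equal the input-price ratio: MP_L/MP_K = w/r.
Here MP_L/MP_K = (1/2)·(K/L)/(1/4) = 2·(K/L). Setting this equal to 320/10 = 32 gives K = 16L.
Substituting into Q = 16: L^(1/2)·(16L)^(1/4) = 16.
Solving, L = 16 and K = 256.

L* = 16, K* = 256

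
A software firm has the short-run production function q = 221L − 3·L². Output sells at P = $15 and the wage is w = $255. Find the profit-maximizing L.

The marginal product of L is MP_L = 221 − 6L.
A price-taking firm hires until the value of the marginal product equals the wage: P·MP_L = w, so 15·(221 − 6L) = 255.
Then 221 − 6L = 17, giving L = 34.

L* = 34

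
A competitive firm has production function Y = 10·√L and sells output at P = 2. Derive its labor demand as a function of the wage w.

MP_L = (1/2)·10·L^(-1/2) = 5·L^(-1/2).
Setting P·MP_L = w: 10·L^(-1/2) = w.
Solving for L: L^(-1/2) = w/10, so L = (10/w)^(2).

L(w) = 100/w²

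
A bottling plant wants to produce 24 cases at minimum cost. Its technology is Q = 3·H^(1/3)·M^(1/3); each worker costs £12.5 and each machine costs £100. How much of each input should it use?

H* = 64, M* = 8

Cost minimization requires the marginal rate of technical substitution to equal the input-price ratio: MP_H/MP_M = w/r.
Here MP_H/MP_M = (1/3)·(M/H)/(1/3) = (M/H). Setting this equal to 12.5/100 = 0.125 gives M = 0.125H.
Substituting into Q = 24: 3·H^(1/3)·(0.125H)^(1/3) = 24.
Solving, H = 64 and M = 8.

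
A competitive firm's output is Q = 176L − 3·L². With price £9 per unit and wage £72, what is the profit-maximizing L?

The marginal product of L is MP_L = 176 − 6L.
A price-taking firm hires until the value of the marginal product equals the wage: P·MP_L = w, so 9·(176 − 6L) = 72.
Then 176 − 6L = 8, giving L = 28.

L* = 28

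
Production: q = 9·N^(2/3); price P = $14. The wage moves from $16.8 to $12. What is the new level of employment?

N* = 343

From P·MP_N = w with MP_N = 6·N^(-1/3), the labor demand is N(w) = (84/w)^(3).
At w = 16.8: N = 125. At w = 12: N = 343.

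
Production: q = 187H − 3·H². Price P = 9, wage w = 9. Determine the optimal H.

H* = 31

The marginal product of H is MP_H = 187 − 6H.
A price-taking firm hires until the value of the marginal product equals the wage: P·MP_H = w, so 9·(187 − 6H) = 9.
Then 187 − 6H = 1, giving H = 31.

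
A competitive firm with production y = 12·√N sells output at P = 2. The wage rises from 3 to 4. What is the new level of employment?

N* = 9

From P·MP_N = w with MP_N = 6·N^(-1/2), the labor demand is N(w) = (12/w)^(2).
At w = 3: N = 16. At w = 4: N = 9.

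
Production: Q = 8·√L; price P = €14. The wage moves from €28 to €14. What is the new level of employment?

L* = 16

From P·MP_L = w with MP_L = 4·L^(-1/2), the labor demand is L(w) = (56/w)^(2).
At w = 28: L = 4. At w = 14: L = 16.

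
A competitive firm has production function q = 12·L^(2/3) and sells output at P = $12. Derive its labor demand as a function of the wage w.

MP_L = (2/3)·12·L^(-1/3) = 8·L^(-1/3).
Setting P·MP_L = w: 96·L^(-1/3) = w.
Solving for L: L^(-1/3) = w/96, so L = (96/w)^(3).

L(w) = 884736/w³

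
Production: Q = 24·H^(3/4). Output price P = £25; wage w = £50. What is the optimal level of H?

MP_H = (3/4)·24·H^(-1/4) = 18·H^(-1/4).
Profit maximization for a price taker requires P·MP_H = w: 25·18·H^(-1/4) = 50.
So H^(-1/4) = 1/9, which gives H = 6561.

H* = 6561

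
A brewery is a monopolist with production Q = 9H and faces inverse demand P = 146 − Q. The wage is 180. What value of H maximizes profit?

Marginal revenue from the inverse demand is MR = 146 − 2Q.
The marginal product is MP_H = 9.
A monopolist hires until marginal revenue product equals the wage: MR·MP_H = w.
(146 − 18H)·9 = 180, so H = 7.

H* = 7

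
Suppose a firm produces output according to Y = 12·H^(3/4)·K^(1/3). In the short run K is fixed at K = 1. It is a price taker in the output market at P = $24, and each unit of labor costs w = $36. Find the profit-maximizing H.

H* = 1296

With K = 1, MP_H = (3/4)·12·H^(-1/4)·1^(1/3) = 9·H^(-1/4).
Profit maximization for a price taker requires P·MP_H = w: 24·9·H^(-1/4) = 36.
So H^(-1/4) = 1/6, which gives H = 1296.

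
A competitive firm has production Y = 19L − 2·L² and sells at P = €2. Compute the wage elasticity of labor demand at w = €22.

From P·MP_L = w with MP_L = 19 − 4L, labor demand is L(w) = (19 − w/2)/4.
dL/dw = −1/(8) = -0.125.
At w = 22, L = 2, so ε = (dL/dw)·(w/L) = (-0.125)·(22/2) = -1.375.

ε = -1.375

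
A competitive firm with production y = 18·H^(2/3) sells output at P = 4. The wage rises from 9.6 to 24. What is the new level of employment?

From P·MP_H = w with MP_H = 12·H^(-1/3), the labor demand is H(w) = (48/w)^(3).
At w = 9.6: H = 125. At w = 24: H = 8.

H* = 8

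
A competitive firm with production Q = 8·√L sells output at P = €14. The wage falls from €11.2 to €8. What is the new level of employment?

From P·MP_L = w with MP_L = 4·L^(-1/2), the labor demand is L(w) = (56/w)^(2).
At w = 11.2: L = 25. At w = 8: L = 49.

L* = 49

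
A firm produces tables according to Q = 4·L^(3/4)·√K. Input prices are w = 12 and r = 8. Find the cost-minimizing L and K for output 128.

Cost minimization requires the marginal rate of technical substitution to equal the input-price ratio: MP_L/MP_K = w/r.
Here MP_L/MP_K = (3/4)·(K/L)/(1/2) = 1.5·(K/L). Setting this equal to 12/8 = 1.5 gives K = L.
Substituting into Q = 128: 4·L^(3/4)·(L)^(1/2) = 128.
Solving, L = 16 and K = 16.

L* = 16, K* = 16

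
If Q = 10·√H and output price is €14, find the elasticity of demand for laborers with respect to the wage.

MP_H = (1/2)·10·H^(-1/2), so P·MP_H = w gives 70·H^(-1/2) = w.
Solving, H(w) = (70/w)^(2). This is a constant-elasticity form: H ∝ w^(−2), so ε = −2.

ε = -2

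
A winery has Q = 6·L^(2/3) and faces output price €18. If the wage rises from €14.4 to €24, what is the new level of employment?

L* = 27

From P·MP_L = w with MP_L = 4·L^(-1/3), the labor demand is L(w) = (72/w)^(3).
At w = 14.4: L = 125. At w = 24: L = 27.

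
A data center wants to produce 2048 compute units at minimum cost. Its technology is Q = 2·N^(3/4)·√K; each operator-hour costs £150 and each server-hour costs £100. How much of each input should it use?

Cost minimization requires the marginal rate of technical substitution to equal the input-price ratio: MP_N/MP_K = w/r.
Here MP_N/MP_K = (3/4)·(K/N)/(1/2) = 1.5·(K/N). Setting this equal to 150/100 = 1.5 gives K = N.
Substituting into Q = 2048: 2·N^(3/4)·(N)^(1/2) = 2048.
Solving, N = 256 and K = 256.

N* = 256, K* = 256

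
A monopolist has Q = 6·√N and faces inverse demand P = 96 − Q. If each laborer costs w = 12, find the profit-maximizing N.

N* = 36

Marginal revenue from the inverse demand is MR = 96 − 2Q.
The marginal product is MP_N = 3·N^(-1/2).
A monopolist hires until marginal revenue product equals the wage: MR·MP_N = w.
At N, Q = 6·√N. Substituting and solving: (96 − 12·√N)·3·N^(-1/2) = 12 gives N = 36.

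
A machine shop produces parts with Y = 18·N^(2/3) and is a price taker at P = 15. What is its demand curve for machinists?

MP_N = (2/3)·18·N^(-1/3) = 12·N^(-1/3).
Setting P·MP_N = w: 180·N^(-1/3) = w.
Solving for N: N^(-1/3) = w/180, so N = (180/w)^(3).

N(w) = 5832000/w³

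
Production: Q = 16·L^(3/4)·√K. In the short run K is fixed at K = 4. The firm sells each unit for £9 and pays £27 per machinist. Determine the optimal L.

With K = 4, MP_L = (3/4)·16·L^(-1/4)·4^(1/2) = 24·L^(-1/4).
Profit maximization for a price taker requires P·MP_L = w: 9·24·L^(-1/4) = 27.
So L^(-1/4) = 0.125, which gives L = 4096.

L* = 4096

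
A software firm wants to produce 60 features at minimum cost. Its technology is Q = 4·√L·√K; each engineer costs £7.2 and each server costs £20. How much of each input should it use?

L* = 25, K* = 9

Cost minimization requires the marginal rate of technical substitution to equal the input-price ratio: MP_L/MP_K = w/r.
Here MP_L/MP_K = (1/2)·(K/L)/(1/2) = (K/L). Setting this equal to 7.2/20 = 0.36 gives K = 0.36L.
Substituting into Q = 60: 4·L^(1/2)·(0.36L)^(1/2) = 60.
Solving, L = 25 and K = 9.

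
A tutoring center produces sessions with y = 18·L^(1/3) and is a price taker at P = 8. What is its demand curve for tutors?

MP_L = (1/3)·18·L^(-2/3) = 6·L^(-2/3).
Setting P·MP_L = w: 48·L^(-2/3) = w.
Solving for L: L^(-2/3) = w/48, so L = (48/w)^(3/2).

L(w) = (48/w)^(3/2)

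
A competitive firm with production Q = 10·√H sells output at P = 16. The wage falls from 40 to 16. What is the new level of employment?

H* = 25

From P·MP_H = w with MP_H = 5·H^(-1/2), the labor demand is H(w) = (80/w)^(2).
At w = 40: H = 4. At w = 16: H = 25.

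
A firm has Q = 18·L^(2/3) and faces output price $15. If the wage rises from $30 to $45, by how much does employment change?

From P·MP_L = w with MP_L = 12·L^(-1/3), the labor demand is L(w) = (180/w)^(3).
At w = 30: L = 216. At w = 45: L = 64.
ΔL = 64 − 216 = -152.

ΔL = -152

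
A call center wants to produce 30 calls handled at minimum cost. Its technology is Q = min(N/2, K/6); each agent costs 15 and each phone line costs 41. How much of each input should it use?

With a fixed-proportions technology, the cost-minimizing bundle uses no slack in either input: N/2 = K/6 = Q.
So N = 2·30 = 60 and K = 6·30 = 180.

N* = 60, K* = 180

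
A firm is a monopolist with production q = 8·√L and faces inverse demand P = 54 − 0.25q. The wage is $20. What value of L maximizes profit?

Marginal revenue from the inverse demand is MR = 54 − 0.5q.
The marginal product is MP_L = 4·L^(-1/2).
A monopolist hires until marginal revenue product equals the wage: MR·MP_L = w.
At L, q = 8·√L. Substituting and solving: (54 − 4·√L)·4·L^(-1/2) = 20 gives L = 36.

L* = 36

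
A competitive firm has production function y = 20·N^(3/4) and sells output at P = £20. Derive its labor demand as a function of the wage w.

N(w) = (300/w)^(4)

MP_N = (3/4)·20·N^(-1/4) = 15·N^(-1/4).
Setting P·MP_N = w: 300·N^(-1/4) = w.
Solving for N: N^(-1/4) = w/300, so N = (300/w)^(4).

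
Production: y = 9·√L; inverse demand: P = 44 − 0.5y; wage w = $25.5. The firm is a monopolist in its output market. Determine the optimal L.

Marginal revenue from the inverse demand is MR = 44 − y.
The marginal product is MP_L = 4.5·L^(-1/2).
A monopolist hires until marginal revenue product equals the wage: MR·MP_L = w.
At L, y = 9·√L. Substituting and solving: (44 − 9·√L)·4.5·L^(-1/2) = 25.5 gives L = 9.

L* = 9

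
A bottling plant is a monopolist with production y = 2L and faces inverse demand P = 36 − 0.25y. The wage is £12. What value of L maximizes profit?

L* = 30

Marginal revenue from the inverse demand is MR = 36 − 0.5y.
The marginal product is MP_L = 2.
A monopolist hires until marginal revenue product equals the wage: MR·MP_L = w.
(36 − L)·2 = 12, so L = 30.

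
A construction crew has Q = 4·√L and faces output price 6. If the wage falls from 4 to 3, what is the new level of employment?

L* = 16

From P·MP_L = w with MP_L = 2·L^(-1/2), the labor demand is L(w) = (12/w)^(2).
At w = 4: L = 9. At w = 3: L = 16.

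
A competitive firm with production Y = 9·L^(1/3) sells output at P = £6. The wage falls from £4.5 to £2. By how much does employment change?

From P·MP_L = w with MP_L = 3·L^(-2/3), the labor demand is L(w) = (18/w)^(3/2).
At w = 4.5: L = 8. At w = 2: L = 27.
ΔL = 27 − 8 = 19.

ΔL = 19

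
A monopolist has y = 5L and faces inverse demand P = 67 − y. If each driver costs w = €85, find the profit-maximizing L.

Marginal revenue from the inverse demand is MR = 67 − 2y.
The marginal product is MP_L = 5.
A monopolist hires until marginal revenue product equals the wage: MR·MP_L = w.
(67 − 10L)·5 = 85, so L = 5.

L* = 5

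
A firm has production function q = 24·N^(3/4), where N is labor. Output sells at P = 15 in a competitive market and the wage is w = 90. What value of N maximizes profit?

MP_N = (3/4)·24·N^(-1/4) = 18·N^(-1/4).
Profit maximization for a price taker requires P·MP_N = w: 15·18·N^(-1/4) = 90.
So N^(-1/4) = 1/3, which gives N = 81.

N* = 81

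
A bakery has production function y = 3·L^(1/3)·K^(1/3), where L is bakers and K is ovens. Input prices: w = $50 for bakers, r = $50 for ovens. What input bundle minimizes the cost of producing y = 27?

L* = 27, K* = 27

Cost minimization requires the marginal rate of technical substitution to equal the input-price ratio: MP_L/MP_K = w/r.
Here MP_L/MP_K = (1/3)·(K/L)/(1/3) = (K/L). Setting this equal to 50/50 = 1 gives K = L.
Substituting into y = 27: 3·L^(1/3)·(L)^(1/3) = 27.
Solving, L = 27 and K = 27.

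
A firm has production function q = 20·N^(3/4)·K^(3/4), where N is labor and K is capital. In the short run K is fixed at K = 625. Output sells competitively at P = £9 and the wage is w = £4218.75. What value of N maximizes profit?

With K = 625, MP_N = (3/4)·20·N^(-1/4)·625^(3/4) = 1875·N^(-1/4).
Profit maximization for a price taker requires P·MP_N = w: 9·1875·N^(-1/4) = 4218.75.
So N^(-1/4) = 0.25, which gives N = 256.

N* = 256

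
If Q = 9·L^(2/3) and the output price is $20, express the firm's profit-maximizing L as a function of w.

L(w) = 1728000/w³

MP_L = (2/3)·9·L^(-1/3) = 6·L^(-1/3).
Setting P·MP_L = w: 120·L^(-1/3) = w.
Solving for L: L^(-1/3) = w/120, so L = (120/w)^(3).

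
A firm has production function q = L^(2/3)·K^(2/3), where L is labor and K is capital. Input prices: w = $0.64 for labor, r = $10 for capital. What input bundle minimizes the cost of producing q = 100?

Cost minimization requires the marginal rate of technical substitution to equal the input-price ratio: MP_L/MP_K = w/r.
Here MP_L/MP_K = (2/3)·(K/L)/(2/3) = (K/L). Setting this equal to 0.64/10 = 0.064 gives K = 0.064L.
Substituting into q = 100: L^(2/3)·(0.064L)^(2/3) = 100.
Solving, L = 125 and K = 8.

L* = 125, K* = 8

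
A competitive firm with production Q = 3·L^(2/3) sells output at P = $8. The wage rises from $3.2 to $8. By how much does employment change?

ΔL = -117

From P·MP_L = w with MP_L = 2·L^(-1/3), the labor demand is L(w) = (16/w)^(3).
At w = 3.2: L = 125. At w = 8: L = 8.
ΔL = 8 − 125 = -117.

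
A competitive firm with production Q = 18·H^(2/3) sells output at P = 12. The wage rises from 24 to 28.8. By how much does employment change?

ΔH = -91

From P·MP_H = w with MP_H = 12·H^(-1/3), the labor demand is H(w) = (144/w)^(3).
At w = 24: H = 216. At w = 28.8: H = 125.
ΔH = 125 − 216 = -91.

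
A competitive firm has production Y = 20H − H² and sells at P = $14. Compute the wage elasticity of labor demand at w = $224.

ε = -4

From P·MP_H = w with MP_H = 20 − 2H, labor demand is H(w) = (20 − w/14)/2.
dH/dw = −1/(28) = -1/28.
At w = 224, H = 2, so ε = (dH/dw)·(w/H) = (-1/28)·(224/2) = -4.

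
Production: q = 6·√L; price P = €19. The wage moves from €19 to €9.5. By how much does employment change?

ΔL = 27

From P·MP_L = w with MP_L = 3·L^(-1/2), the labor demand is L(w) = (57/w)^(2).
At w = 19: L = 9. At w = 9.5: L = 36.
ΔL = 36 − 9 = 27.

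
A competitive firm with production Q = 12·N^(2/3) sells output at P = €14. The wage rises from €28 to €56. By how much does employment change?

ΔN = -56

From P·MP_N = w with MP_N = 8·N^(-1/3), the labor demand is N(w) = (112/w)^(3).
At w = 28: N = 64. At w = 56: N = 8.
ΔN = 8 − 64 = -56.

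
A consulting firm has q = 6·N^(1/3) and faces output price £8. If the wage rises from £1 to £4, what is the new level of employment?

From P·MP_N = w with MP_N = 2·N^(-2/3), the labor demand is N(w) = (16/w)^(3/2).
At w = 1: N = 64. At w = 4: N = 8.

N* = 8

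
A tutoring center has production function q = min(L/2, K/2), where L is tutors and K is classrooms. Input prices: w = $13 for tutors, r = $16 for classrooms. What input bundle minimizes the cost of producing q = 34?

With a fixed-proportions technology, the cost-minimizing bundle uses no slack in either input: L/2 = K/2 = q.
So L = 2·34 = 68 and K = 2·34 = 68.

L* = 68, K* = 68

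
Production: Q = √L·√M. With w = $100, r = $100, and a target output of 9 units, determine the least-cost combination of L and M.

L* = 9, M* = 9

Cost minimization requires the marginal rate of technical substitution to equal the input-price ratio: MP_L/MP_M = w/r.
Here MP_L/MP_M = (1/2)·(M/L)/(1/2) = (M/L). Setting this equal to 100/100 = 1 gives M = L.
Substituting into Q = 9: L^(1/2)·(L)^(1/2) = 9.
Solving, L = 9 and M = 9.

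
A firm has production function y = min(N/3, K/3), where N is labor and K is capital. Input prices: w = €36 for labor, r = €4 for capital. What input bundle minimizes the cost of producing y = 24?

With a fixed-proportions technology, the cost-minimizing bundle uses no slack in either input: N/3 = K/3 = y.
So N = 3·24 = 72 and K = 3·24 = 72.

N* = 72, K* = 72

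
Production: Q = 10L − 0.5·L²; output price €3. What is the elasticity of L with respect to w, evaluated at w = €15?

From P·MP_L = w with MP_L = 10 − L, labor demand is L(w) = 10 − w/3.
dL/dw = −1/(3) = -1/3.
At w = 15, L = 5, so ε = (dL/dw)·(w/L) = (-1/3)·(15/5) = -1.

ε = -1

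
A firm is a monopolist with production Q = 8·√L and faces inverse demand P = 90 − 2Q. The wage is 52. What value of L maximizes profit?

Marginal revenue from the inverse demand is MR = 90 − 4Q.
The marginal product is MP_L = 4·L^(-1/2).
A monopolist hires until marginal revenue product equals the wage: MR·MP_L = w.
At L, Q = 8·√L. Substituting and solving: (90 − 32·√L)·4·L^(-1/2) = 52 gives L = 4.

L* = 4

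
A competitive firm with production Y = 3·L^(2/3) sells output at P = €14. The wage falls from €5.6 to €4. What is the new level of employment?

From P·MP_L = w with MP_L = 2·L^(-1/3), the labor demand is L(w) = (28/w)^(3).
At w = 5.6: L = 125. At w = 4: L = 343.

L* = 343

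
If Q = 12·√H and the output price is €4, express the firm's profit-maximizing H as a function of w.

H(w) = 576/w²

MP_H = (1/2)·12·H^(-1/2) = 6·H^(-1/2).
Setting P·MP_H = w: 24·H^(-1/2) = w.
Solving for H: H^(-1/2) = w/24, so H = (24/w)^(2).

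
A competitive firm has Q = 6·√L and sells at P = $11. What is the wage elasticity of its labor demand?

MP_L = (1/2)·6·L^(-1/2), so P·MP_L = w gives 33·L^(-1/2) = w.
Solving, L(w) = (33/w)^(2). This is a constant-elasticity form: L ∝ w^(−2), so ε = −2.

ε = -2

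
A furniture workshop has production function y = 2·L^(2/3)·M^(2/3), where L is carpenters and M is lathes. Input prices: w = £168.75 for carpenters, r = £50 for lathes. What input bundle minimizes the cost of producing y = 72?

Cost minimization requires the marginal rate of technical substitution to equal the input-price ratio: MP_L/MP_M = w/r.
Here MP_L/MP_M = (2/3)·(M/L)/(2/3) = (M/L). Setting this equal to 168.75/50 = 3.375 gives M = 3.375L.
Substituting into y = 72: 2·L^(2/3)·(3.375L)^(2/3) = 72.
Solving, L = 8 and M = 27.

L* = 8, M* = 27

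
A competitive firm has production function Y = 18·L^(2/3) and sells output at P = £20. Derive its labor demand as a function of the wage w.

L(w) = (240/w)^(3)

MP_L = (2/3)·18·L^(-1/3) = 12·L^(-1/3).
Setting P·MP_L = w: 240·L^(-1/3) = w.
Solving for L: L^(-1/3) = w/240, so L = (240/w)^(3).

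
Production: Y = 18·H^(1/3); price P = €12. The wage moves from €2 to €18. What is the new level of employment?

From P·MP_H = w with MP_H = 6·H^(-2/3), the labor demand is H(w) = (72/w)^(3/2).
At w = 2: H = 216. At w = 18: H = 8.

H* = 8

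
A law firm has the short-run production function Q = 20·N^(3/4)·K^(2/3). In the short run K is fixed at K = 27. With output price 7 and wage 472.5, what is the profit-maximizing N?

N* = 16

With K = 27, MP_N = (3/4)·20·N^(-1/4)·27^(2/3) = 135·N^(-1/4).
Profit maximization for a price taker requires P·MP_N = w: 7·135·N^(-1/4) = 472.5.
So N^(-1/4) = 0.5, which gives N = 16.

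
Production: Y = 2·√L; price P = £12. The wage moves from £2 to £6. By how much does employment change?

ΔL = -32

From P·MP_L = w with MP_L = L^(-1/2), the labor demand is L(w) = (12/w)^(2).
At w = 2: L = 36. At w = 6: L = 4.
ΔL = 4 − 36 = -32.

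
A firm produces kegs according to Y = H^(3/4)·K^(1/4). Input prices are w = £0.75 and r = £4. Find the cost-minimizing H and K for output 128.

Cost minimization requires the marginal rate of technical substitution to equal the input-price ratio: MP_H/MP_K = w/r.
Here MP_H/MP_K = (3/4)·(K/H)/(1/4) = 3·(K/H). Setting this equal to 0.75/4 = 0.1875 gives K = 0.0625H.
Substituting into Y = 128: H^(3/4)·(0.0625H)^(1/4) = 128.
Solving, H = 256 and K = 16.

H* = 256, K* = 16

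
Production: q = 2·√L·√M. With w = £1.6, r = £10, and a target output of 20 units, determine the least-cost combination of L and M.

L* = 25, M* = 4

Cost minimization requires the marginal rate of technical substitution to equal the input-price ratio: MP_L/MP_M = w/r.
Here MP_L/MP_M = (1/2)·(M/L)/(1/2) = (M/L). Setting this equal to 1.6/10 = 0.16 gives M = 0.16L.
Substituting into q = 20: 2·L^(1/2)·(0.16L)^(1/2) = 20.
Solving, L = 25 and M = 4.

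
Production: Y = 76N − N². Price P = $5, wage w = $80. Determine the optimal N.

The marginal product of N is MP_N = 76 − 2N.
A price-taking firm hires until the value of the marginal product equals the wage: P·MP_N = w, so 5·(76 − 2N) = 80.
Then 76 − 2N = 16, giving N = 30.

N* = 30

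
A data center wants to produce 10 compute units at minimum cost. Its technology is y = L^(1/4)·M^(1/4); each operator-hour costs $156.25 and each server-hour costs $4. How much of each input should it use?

L* = 16, M* = 625

Cost minimization requires the marginal rate of technical substitution to equal the input-price ratio: MP_L/MP_M = w/r.
Here MP_L/MP_M = (1/4)·(M/L)/(1/4) = (M/L). Setting this equal to 156.25/4 = 39.0625 gives M = 39.0625L.
Substituting into y = 10: L^(1/4)·(39.0625L)^(1/4) = 10.
Solving, L = 16 and M = 625.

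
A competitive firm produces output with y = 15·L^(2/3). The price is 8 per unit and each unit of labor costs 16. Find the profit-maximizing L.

L* = 125

MP_L = (2/3)·15·L^(-1/3) = 10·L^(-1/3).
Profit maximization for a price taker requires P·MP_L = w: 8·10·L^(-1/3) = 16.
So L^(-1/3) = 0.2, which gives L = 125.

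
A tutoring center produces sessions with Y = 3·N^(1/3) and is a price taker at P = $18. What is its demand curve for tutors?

N(w) = (18/w)^(3/2)

MP_N = (1/3)·3·N^(-2/3) = N^(-2/3).
Setting P·MP_N = w: 18·N^(-2/3) = w.
Solving for N: N^(-2/3) = w/18, so N = (18/w)^(3/2).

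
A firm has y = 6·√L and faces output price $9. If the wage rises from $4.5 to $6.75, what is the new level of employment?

L* = 16

From P·MP_L = w with MP_L = 3·L^(-1/2), the labor demand is L(w) = (27/w)^(2).
At w = 4.5: L = 36. At w = 6.75: L = 16.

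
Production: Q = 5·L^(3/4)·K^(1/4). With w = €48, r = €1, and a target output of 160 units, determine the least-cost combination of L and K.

L* = 16, K* = 256

Cost minimization requires the marginal rate of technical substitution to equal the input-price ratio: MP_L/MP_K = w/r.
Here MP_L/MP_K = (3/4)·(K/L)/(1/4) = 3·(K/L). Setting this equal to 48/1 = 48 gives K = 16L.
Substituting into Q = 160: 5·L^(3/4)·(16L)^(1/4) = 160.
Solving, L = 16 and K = 256.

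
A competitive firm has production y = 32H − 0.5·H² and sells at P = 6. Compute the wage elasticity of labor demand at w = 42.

ε = -0.28

From P·MP_H = w with MP_H = 32 − H, labor demand is H(w) = 32 − w/6.
dH/dw = −1/(6) = -1/6.
At w = 42, H = 25, so ε = (dH/dw)·(w/H) = (-1/6)·(42/25) = -0.28.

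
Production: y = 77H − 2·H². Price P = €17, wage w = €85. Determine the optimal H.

The marginal product of H is MP_H = 77 − 4H.
A price-taking firm hires until the value of the marginal product equals the wage: P·MP_H = w, so 17·(77 − 4H) = 85.
Then 77 − 4H = 5, giving H = 18.

H* = 18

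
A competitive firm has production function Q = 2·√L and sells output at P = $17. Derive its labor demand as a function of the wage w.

MP_L = (1/2)·2·L^(-1/2) = L^(-1/2).
Setting P·MP_L = w: 17·L^(-1/2) = w.
Solving for L: L^(-1/2) = w/17, so L = (17/w)^(2).

L(w) = 289/w²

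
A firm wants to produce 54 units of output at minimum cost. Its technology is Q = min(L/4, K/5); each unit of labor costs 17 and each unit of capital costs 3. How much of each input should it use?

With a fixed-proportions technology, the cost-minimizing bundle uses no slack in either input: L/4 = K/5 = Q.
So L = 4·54 = 216 and K = 5·54 = 270.

L* = 216, K* = 270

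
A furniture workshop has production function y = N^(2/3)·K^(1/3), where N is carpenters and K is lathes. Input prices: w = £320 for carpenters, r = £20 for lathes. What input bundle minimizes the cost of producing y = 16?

Cost minimization requires the marginal rate of technical substitution to equal the input-price ratio: MP_N/MP_K = w/r.
Here MP_N/MP_K = (2/3)·(K/N)/(1/3) = 2·(K/N). Setting this equal to 320/20 = 16 gives K = 8N.
Substituting into y = 16: N^(2/3)·(8N)^(1/3) = 16.
Solving, N = 8 and K = 64.

N* = 8, K* = 64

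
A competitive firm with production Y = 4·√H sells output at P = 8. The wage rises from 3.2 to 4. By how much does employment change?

ΔH = -9

From P·MP_H = w with MP_H = 2·H^(-1/2), the labor demand is H(w) = (16/w)^(2).
At w = 3.2: H = 25. At w = 4: H = 16.
ΔH = 16 − 25 = -9.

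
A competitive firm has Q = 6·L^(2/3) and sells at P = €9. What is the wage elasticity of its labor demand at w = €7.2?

MP_L = (2/3)·6·L^(-1/3), so P·MP_L = w gives 36·L^(-1/3) = w.
Solving, L(w) = (36/w)^(3). This is a constant-elasticity form: L ∝ w^(−3), so ε = −3.

ε = -3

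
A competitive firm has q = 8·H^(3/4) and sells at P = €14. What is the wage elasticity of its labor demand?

ε = -4

MP_H = (3/4)·8·H^(-1/4), so P·MP_H = w gives 84·H^(-1/4) = w.
Solving, H(w) = (84/w)^(4). This is a constant-elasticity form: H ∝ w^(−4), so ε = −4.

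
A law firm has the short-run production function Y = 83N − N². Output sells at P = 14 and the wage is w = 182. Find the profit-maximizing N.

N* = 35

The marginal product of N is MP_N = 83 − 2N.
A price-taking firm hires until the value of the marginal product equals the wage: P·MP_N = w, so 14·(83 − 2N) = 182.
Then 83 − 2N = 13, giving N = 35.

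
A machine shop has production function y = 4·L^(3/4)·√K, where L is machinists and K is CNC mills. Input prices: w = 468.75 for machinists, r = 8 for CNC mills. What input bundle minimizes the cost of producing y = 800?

Cost minimization requires the marginal rate of technical substitution to equal the input-price ratio: MP_L/MP_K = w/r.
Here MP_L/MP_K = (3/4)·(K/L)/(1/2) = 1.5·(K/L). Setting this equal to 468.75/8 = 58.59375 gives K = 39.0625L.
Substituting into y = 800: 4·L^(3/4)·(39.0625L)^(1/2) = 800.
Solving, L = 16 and K = 625.

L* = 16, K* = 625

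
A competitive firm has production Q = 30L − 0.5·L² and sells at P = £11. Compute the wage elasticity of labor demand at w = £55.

From P·MP_L = w with MP_L = 30 − L, labor demand is L(w) = 30 − w/11.
dL/dw = −1/(11) = -1/11.
At w = 55, L = 25, so ε = (dL/dw)·(w/L) = (-1/11)·(55/25) = -0.2.

ε = -0.2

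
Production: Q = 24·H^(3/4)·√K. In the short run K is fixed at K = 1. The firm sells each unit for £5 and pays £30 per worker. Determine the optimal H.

H* = 81

With K = 1, MP_H = (3/4)·24·H^(-1/4)·1^(1/2) = 18·H^(-1/4).
Profit maximization for a price taker requires P·MP_H = w: 5·18·H^(-1/4) = 30.
So H^(-1/4) = 1/3, which gives H = 81.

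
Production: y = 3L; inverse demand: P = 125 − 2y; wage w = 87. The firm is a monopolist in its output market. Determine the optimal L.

Marginal revenue from the inverse demand is MR = 125 − 4y.
The marginal product is MP_L = 3.
A monopolist hires until marginal revenue product equals the wage: MR·MP_L = w.
(125 − 12L)·3 = 87, so L = 8.

L* = 8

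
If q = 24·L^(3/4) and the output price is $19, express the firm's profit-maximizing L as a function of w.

L(w) = (342/w)^(4)

MP_L = (3/4)·24·L^(-1/4) = 18·L^(-1/4).
Setting P·MP_L = w: 342·L^(-1/4) = w.
Solving for L: L^(-1/4) = w/342, so L = (342/w)^(4).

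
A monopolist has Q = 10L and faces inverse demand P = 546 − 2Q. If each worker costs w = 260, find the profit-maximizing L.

Marginal revenue from the inverse demand is MR = 546 − 4Q.
The marginal product is MP_L = 10.
A monopolist hires until marginal revenue product equals the wage: MR·MP_L = w.
(546 − 40L)·10 = 260, so L = 13.

L* = 13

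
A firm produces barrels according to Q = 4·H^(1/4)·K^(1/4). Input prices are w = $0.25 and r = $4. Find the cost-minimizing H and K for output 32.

Cost minimization requires the marginal rate of technical substitution to equal the input-price ratio: MP_H/MP_K = w/r.
Here MP_H/MP_K = (1/4)·(K/H)/(1/4) = (K/H). Setting this equal to 0.25/4 = 0.0625 gives K = 0.0625H.
Substituting into Q = 32: 4·H^(1/4)·(0.0625H)^(1/4) = 32.
Solving, H = 256 and K = 16.

H* = 256, K* = 16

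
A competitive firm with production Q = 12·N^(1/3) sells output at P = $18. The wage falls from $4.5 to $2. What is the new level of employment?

From P·MP_N = w with MP_N = 4·N^(-2/3), the labor demand is N(w) = (72/w)^(3/2).
At w = 4.5: N = 64. At w = 2: N = 216.

N* = 216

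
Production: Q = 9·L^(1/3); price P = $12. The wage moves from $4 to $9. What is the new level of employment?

L* = 8

From P·MP_L = w with MP_L = 3·L^(-2/3), the labor demand is L(w) = (36/w)^(3/2).
At w = 4: L = 27. At w = 9: L = 8.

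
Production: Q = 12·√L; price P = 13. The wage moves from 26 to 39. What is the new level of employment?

From P·MP_L = w with MP_L = 6·L^(-1/2), the labor demand is L(w) = (78/w)^(2).
At w = 26: L = 9. At w = 39: L = 4.

L* = 4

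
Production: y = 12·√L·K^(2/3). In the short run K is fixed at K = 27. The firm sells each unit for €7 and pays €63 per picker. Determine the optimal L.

With K = 27, MP_L = (1/2)·12·L^(-1/2)·27^(2/3) = 54·L^(-1/2).
Profit maximization for a price taker requires P·MP_L = w: 7·54·L^(-1/2) = 63.
So L^(-1/2) = 1/6, which gives L = 36.

L* = 36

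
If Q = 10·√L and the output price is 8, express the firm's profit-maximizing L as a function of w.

MP_L = (1/2)·10·L^(-1/2) = 5·L^(-1/2).
Setting P·MP_L = w: 40·L^(-1/2) = w.
Solving for L: L^(-1/2) = w/40, so L = (40/w)^(2).

L(w) = 1600/w²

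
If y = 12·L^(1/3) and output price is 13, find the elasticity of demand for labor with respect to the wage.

ε = -1.5

MP_L = (1/3)·12·L^(-2/3), so P·MP_L = w gives 52·L^(-2/3) = w.
Solving, L(w) = (52/w)^(3/2). This is a constant-elasticity form: L ∝ w^(−3/2), so ε = −3/2.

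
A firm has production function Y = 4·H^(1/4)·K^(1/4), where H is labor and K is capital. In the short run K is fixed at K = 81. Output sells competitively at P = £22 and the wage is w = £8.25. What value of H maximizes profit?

With K = 81, MP_H = (1/4)·4·H^(-3/4)·81^(1/4) = 3·H^(-3/4).
Profit maximization for a price taker requires P·MP_H = w: 22·3·H^(-3/4) = 8.25.
So H^(-3/4) = 0.125, which gives H = 16.

H* = 16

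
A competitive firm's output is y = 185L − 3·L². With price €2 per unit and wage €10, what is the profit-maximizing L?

The marginal product of L is MP_L = 185 − 6L.
A price-taking firm hires until the value of the marginal product equals the wage: P·MP_L = w, so 2·(185 − 6L) = 10.
Then 185 − 6L = 5, giving L = 30.

L* = 30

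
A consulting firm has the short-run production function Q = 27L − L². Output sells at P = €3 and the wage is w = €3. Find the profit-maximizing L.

The marginal product of L is MP_L = 27 − 2L.
A price-taking firm hires until the value of the marginal product equals the wage: P·MP_L = w, so 3·(27 − 2L) = 3.
Then 27 − 2L = 1, giving L = 13.

L* = 13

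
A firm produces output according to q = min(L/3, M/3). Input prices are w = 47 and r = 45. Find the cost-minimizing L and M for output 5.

With a fixed-proportions technology, the cost-minimizing bundle uses no slack in either input: L/3 = M/3 = q.
So L = 3·5 = 15 and M = 3·5 = 15.

L* = 15, M* = 15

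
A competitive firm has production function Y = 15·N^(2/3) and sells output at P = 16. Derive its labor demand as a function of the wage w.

N(w) = 4096000/w³

MP_N = (2/3)·15·N^(-1/3) = 10·N^(-1/3).
Setting P·MP_N = w: 160·N^(-1/3) = w.
Solving for N: N^(-1/3) = w/160, so N = (160/w)^(3).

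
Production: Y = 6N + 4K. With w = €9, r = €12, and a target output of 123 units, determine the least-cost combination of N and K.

The inputs are perfect substitutes, so the firm uses whichever has the lower cost per unit of output.
Cost per unit of output via N is w/6 = 1.5; via K it is r/4 = 3. N is cheaper.
Producing Y = 123 with N alone: N = 20.5, K = 0.

N* = 20.5, K* = 0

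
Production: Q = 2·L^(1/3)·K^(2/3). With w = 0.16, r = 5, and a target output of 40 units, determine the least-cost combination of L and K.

Cost minimization requires the marginal rate of technical substitution to equal the input-price ratio: MP_L/MP_K = w/r.
Here MP_L/MP_K = (1/3)·(K/L)/(2/3) = 0.5·(K/L). Setting this equal to 0.16/5 = 0.032 gives K = 0.064L.
Substituting into Q = 40: 2·L^(1/3)·(0.064L)^(2/3) = 40.
Solving, L = 125 and K = 8.

L* = 125, K* = 8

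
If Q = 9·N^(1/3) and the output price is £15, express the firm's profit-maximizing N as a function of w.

MP_N = (1/3)·9·N^(-2/3) = 3·N^(-2/3).
Setting P·MP_N = w: 45·N^(-2/3) = w.
Solving for N: N^(-2/3) = w/45, so N = (45/w)^(3/2).

N(w) = (45/w)^(3/2)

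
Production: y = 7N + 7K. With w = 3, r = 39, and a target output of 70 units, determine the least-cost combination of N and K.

N* = 10, K* = 0

The inputs are perfect substitutes, so the firm uses whichever has the lower cost per unit of output.
Cost per unit of output via N is w/7 = 3/7; via K it is r/7 = 39/7. N is cheaper.
Producing y = 70 with N alone: N = 10, K = 0.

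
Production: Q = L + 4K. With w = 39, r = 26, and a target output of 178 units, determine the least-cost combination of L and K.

L* = 0, K* = 44.5

The inputs are perfect substitutes, so the firm uses whichever has the lower cost per unit of output.
Cost per unit of output via L is 39; via K it is 6.5. K is cheaper.
Producing Q = 178 with K alone: L = 0, K = 44.5.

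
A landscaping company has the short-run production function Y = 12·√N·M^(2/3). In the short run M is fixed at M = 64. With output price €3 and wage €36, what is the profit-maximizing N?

N* = 64

With M = 64, MP_N = (1/2)·12·N^(-1/2)·64^(2/3) = 96·N^(-1/2).
Profit maximization for a price taker requires P·MP_N = w: 3·96·N^(-1/2) = 36.
So N^(-1/2) = 0.125, which gives N = 64.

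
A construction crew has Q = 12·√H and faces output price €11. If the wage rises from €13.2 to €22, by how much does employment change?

ΔH = -16

From P·MP_H = w with MP_H = 6·H^(-1/2), the labor demand is H(w) = (66/w)^(2).
At w = 13.2: H = 25. At w = 22: H = 9.
ΔH = 9 − 25 = -16.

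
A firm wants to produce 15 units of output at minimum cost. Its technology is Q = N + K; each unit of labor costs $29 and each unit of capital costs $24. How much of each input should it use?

The inputs are perfect substitutes, so the firm uses whichever has the lower cost per unit of output.
Cost per unit of output via N is 29; via K it is 24. K is cheaper.
Producing Q = 15 with K alone: N = 0, K = 15.

N* = 0, K* = 15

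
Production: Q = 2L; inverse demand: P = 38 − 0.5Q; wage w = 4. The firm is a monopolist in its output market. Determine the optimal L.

Marginal revenue from the inverse demand is MR = 38 − Q.
The marginal product is MP_L = 2.
A monopolist hires until marginal revenue product equals the wage: MR·MP_L = w.
(38 − 2L)·2 = 4, so L = 18.

L* = 18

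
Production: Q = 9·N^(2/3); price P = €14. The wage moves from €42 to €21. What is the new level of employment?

From P·MP_N = w with MP_N = 6·N^(-1/3), the labor demand is N(w) = (84/w)^(3).
At w = 42: N = 8. At w = 21: N = 64.

N* = 64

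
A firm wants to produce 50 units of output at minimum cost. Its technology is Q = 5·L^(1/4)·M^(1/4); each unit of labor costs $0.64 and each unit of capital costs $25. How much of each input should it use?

L* = 625, M* = 16

Cost minimization requires the marginal rate of technical substitution to equal the input-price ratio: MP_L/MP_M = w/r.
Here MP_L/MP_M = (1/4)·(M/L)/(1/4) = (M/L). Setting this equal to 0.64/25 = 0.0256 gives M = 0.0256L.
Substituting into Q = 50: 5·L^(1/4)·(0.0256L)^(1/4) = 50.
Solving, L = 625 and M = 16.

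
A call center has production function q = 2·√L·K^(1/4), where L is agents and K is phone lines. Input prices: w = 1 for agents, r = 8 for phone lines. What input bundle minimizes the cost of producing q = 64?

L* = 256, K* = 16

Cost minimization requires the marginal rate of technical substitution to equal the input-price ratio: MP_L/MP_K = w/r.
Here MP_L/MP_K = (1/2)·(K/L)/(1/4) = 2·(K/L). Setting this equal to 1/8 = 0.125 gives K = 0.0625L.
Substituting into q = 64: 2·L^(1/2)·(0.0625L)^(1/4) = 64.
Solving, L = 256 and K = 16.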